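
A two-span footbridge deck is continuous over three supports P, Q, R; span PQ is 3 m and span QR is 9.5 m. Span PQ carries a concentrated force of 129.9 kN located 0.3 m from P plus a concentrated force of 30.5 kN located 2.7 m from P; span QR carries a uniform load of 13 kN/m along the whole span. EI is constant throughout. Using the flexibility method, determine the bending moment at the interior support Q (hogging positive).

M_Q = 118 kN·m

Insert a hinge at Q; M_Q is the redundant, and each span becomes simply supported.
Discontinuity in slope at Q on the released structure — sum the simple-span end rotations:
  span PQ: point load 129.9 at a = 0.3: Pab(L + a)/(6LEI) = 19.29/EI
  span PQ: point load 30.5 at a = 2.7: Pab(L + a)/(6LEI) = 7.823/EI
  span QR: UDL 13: wL³/(24EI) = 464.4/EI
  relative rotation θ_0 = (27.11 + 464.4)/EI = 491.5/EI
A unit hogging moment at Q produces rotation L₁/(3EI) + L₂/(3EI) = 4.167/EI.
Slope continuity at Q: θ_0 = M_Q·4.167/EI, so M_Q = 491.5/4.167 = 118 kN·m (hogging).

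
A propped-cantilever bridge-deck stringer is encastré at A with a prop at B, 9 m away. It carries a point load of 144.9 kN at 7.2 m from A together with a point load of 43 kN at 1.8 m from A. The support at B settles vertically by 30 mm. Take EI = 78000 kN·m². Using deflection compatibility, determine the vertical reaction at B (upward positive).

R_B = 94.79 kN

Remove the prop at B; the released (primary) structure is a cantilever built in at A.
Primary-structure tip deflection at B by superposition:
  point load 144.9 at a = 7.2: Pa²(3L − a)/(6EI) = 24788/EI
  point load 43 at a = 1.8: Pa²(3L − a)/(6EI) = 585.1/EI
  δ_0 = 25373/EI
Flexibility coefficient — unit upward force at B: δ_{BB} = L³/(3EI) = 243/EI.
With EI = 78000 kN·m²: δ_0 = 0.3253 m and δ_{BB} = 0.003115 m/kN.
Compatibility — the beam at B must follow the support down by 0.03 m: δ_0 − R_B·δ_{BB} = 0.03, so R_B = (0.3253 − 0.03)/0.003115 = 94.79 kN.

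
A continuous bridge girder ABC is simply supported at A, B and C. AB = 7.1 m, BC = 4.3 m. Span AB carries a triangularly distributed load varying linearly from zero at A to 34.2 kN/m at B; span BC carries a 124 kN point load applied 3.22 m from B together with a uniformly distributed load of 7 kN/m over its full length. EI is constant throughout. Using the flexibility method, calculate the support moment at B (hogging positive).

M_B = 101.3 kN·m

Insert a hinge at B; M_B is the redundant, and each span becomes simply supported.
Discontinuity in slope at B on the released structure — sum the simple-span end rotations:
  span AB: triangular load, peak 34.2: w₀L³/(45EI) = 272/EI
  span BC: point load 124 at a = 3.22: Pab(L + b)/(6LEI) = 89.92/EI
  span BC: UDL 7: wL³/(24EI) = 23.19/EI
  relative rotation θ_0 = (272 + 113.1)/EI = 385.1/EI
A unit hogging moment at B produces rotation L₁/(3EI) + L₂/(3EI) = 3.8/EI.
Compatibility: M_B·(L₁+L₂)/(3EI) = θ_0, giving M_B = 101.3 kN·m (hogging).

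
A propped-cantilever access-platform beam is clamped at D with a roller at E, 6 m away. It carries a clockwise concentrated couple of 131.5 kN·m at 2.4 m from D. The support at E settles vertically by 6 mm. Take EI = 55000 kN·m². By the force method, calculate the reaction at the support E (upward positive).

R_E = 16.46 kN

Choose R_E as the redundant. The primary structure is the cantilever fixed at D.
Deflection at E on the released cantilever, summing each load's contribution:
  clockwise couple 131.5 at a = 2.4: M₀a(2L − a)/(2EI) = 1515/EI
Tip deflection under a unit load at E: L³/(3EI) = 72/EI.
With EI = 55000 kN·m²: δ_0 = 0.027543 m and δ_{EE} = 0.001309 m/kN.
Compatibility — the beam at E must follow the support down by 0.006 m: δ_0 − R_E·δ_{EE} = 0.006, so R_E = (0.027543 − 0.006)/0.001309 = 16.46 kN.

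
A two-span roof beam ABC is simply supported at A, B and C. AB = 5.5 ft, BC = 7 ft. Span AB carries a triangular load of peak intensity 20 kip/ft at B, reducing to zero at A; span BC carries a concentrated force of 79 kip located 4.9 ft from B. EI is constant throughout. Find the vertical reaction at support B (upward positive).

R_B = 79.85 kip

Take M_B as the redundant. Released structure: two simple spans AB and BC with a hinge at B.
Discontinuity in slope at B on the released structure — sum the simple-span end rotations:
  span AB: triangular load, peak 20: w₀L³/(45EI) = 73.94/EI
  span BC: point load 79 at a = 4.9: Pab(L + b)/(6LEI) = 176.1/EI
  relative rotation θ_0 = (73.94 + 176.1)/EI = 250.1/EI
A unit hogging moment at B produces rotation L₁/(3EI) + L₂/(3EI) = 4.167/EI.
Compatibility: M_B·(L₁+L₂)/(3EI) = θ_0, giving M_B = 60.02 kip·ft (hogging).
Span AB, ΣM about A with M_B applied at B: R_B^{AB}·5.5 = 201.7 + 60.02, so R_B^{AB} = 47.58 kip and R_A = 55 − 47.58 = 7.421 kip.
Span BC, ΣM about C: R_B^{BC}·7 = 165.9 + 60.02, so R_B^{BC} = 32.27 kip and R_C = 79 − 32.27 = 46.73 kip.
R_B = 47.58 + 32.27 = 79.85 kip.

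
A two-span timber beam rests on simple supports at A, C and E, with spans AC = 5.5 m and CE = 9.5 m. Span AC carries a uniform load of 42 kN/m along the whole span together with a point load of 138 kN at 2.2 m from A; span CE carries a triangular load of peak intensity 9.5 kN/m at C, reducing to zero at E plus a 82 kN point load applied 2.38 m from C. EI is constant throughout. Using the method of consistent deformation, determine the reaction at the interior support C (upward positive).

R_C = 326 kN

Insert a hinge at C; M_C is the redundant, and each span becomes simply supported.
End slopes at the hinge C, treating each span as simply supported:
  span AC: UDL 42: wL³/(24EI) = 291.2/EI
  span AC: point load 138 at a = 2.2: Pab(L + a)/(6LEI) = 233.8/EI
  span CE: triangular load, peak 9.5: w₀L³/(45EI) = 181/EI
  span CE: point load 82 at a = 2.38: Pab(L + b)/(6LEI) = 405.2/EI
  relative rotation θ_0 = (524.9 + 586.2)/EI = 1111/EI
A unit hogging moment at C produces rotation L₁/(3EI) + L₂/(3EI) = 5/EI.
Compatibility: M_C·(L₁+L₂)/(3EI) = θ_0, giving M_C = 222.2 kN·m (hogging).
Span AC, ΣM about A with M_C applied at C: R_C^{AC}·5.5 = 938.9 + 222.2, so R_C^{AC} = 211.1 kN and R_A = 369 − 211.1 = 157.9 kN.
Span CE, ΣM about E: R_C^{CE}·9.5 = 869.6 + 222.2, so R_C^{CE} = 114.9 kN and R_E = 127.1 − 114.9 = 12.19 kN.
R_C = 211.1 + 114.9 = 326 kN.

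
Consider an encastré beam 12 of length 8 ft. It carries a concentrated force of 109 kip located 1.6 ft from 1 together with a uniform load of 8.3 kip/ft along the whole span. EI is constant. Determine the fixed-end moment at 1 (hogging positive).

M_1 = 155.9 kip·ft

Release both end moments; the primary structure is a simply-supported span 12 with redundants M_1 and M_2.
End rotations of the released simple span under the applied load (×1/EI):
  at 1: point load 109 at a = 1.6: Pab(L + b)/(6LEI) = 334.8/EI
  at 2: point load 109 at a = 1.6: Pab(L + a)/(6LEI) = 223.2/EI
  at 1: UDL 8.3: wL³/(24EI) = 177.1/EI
  at 2: UDL 8.3: wL³/(24EI) = 177.1/EI
  θ_10 = 511.9/EI,  θ_20 = 400.3/EI
Flexibility coefficients: a unit moment at one end gives L/(3EI) there and L/(6EI) at the far end, so f₁₁ = f₂₂ = 2.667/EI and f₁₂ = f₂₁ = 1.333/EI.
Compatibility — zero rotation at each built-in end:
  2.667 M_1 + 1.333 M_2 = 511.9
  1.333 M_1 + 2.667 M_2 = 400.3
Solving the pair gives M_1 = 155.9 kip·ft and M_2 = 72.17 kip·ft (hogging).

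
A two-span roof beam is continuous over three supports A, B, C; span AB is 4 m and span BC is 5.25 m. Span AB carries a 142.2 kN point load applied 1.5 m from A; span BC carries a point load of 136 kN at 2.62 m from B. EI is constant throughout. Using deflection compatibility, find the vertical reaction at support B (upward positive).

Insert a hinge at B; M_B is the redundant, and each span becomes simply supported.
Rotations at B on the released spans (each span's end-slope, ×1/EI):
  span AB: point load 142.2 at a = 1.5: Pab(L + a)/(6LEI) = 122.2/EI
  span BC: point load 136 at a = 2.62: Pab(L + b)/(6LEI) = 234.4/EI
  relative rotation θ_0 = (122.2 + 234.4)/EI = 356.6/EI
A unit hogging moment at B produces rotation L₁/(3EI) + L₂/(3EI) = 3.083/EI.
Compatibility: M_B·(L₁+L₂)/(3EI) = θ_0, giving M_B = 115.7 kN·m (hogging).
Span AB, ΣM about A with M_B applied at B: R_B^{AB}·4 = 213.3 + 115.7, so R_B^{AB} = 82.24 kN and R_A = 142.2 − 82.24 = 59.96 kN.
Span BC, ΣM about C: R_B^{BC}·5.25 = 357.7 + 115.7, so R_B^{BC} = 90.16 kN and R_C = 136 − 90.16 = 45.84 kN.
R_B = 82.24 + 90.16 = 172.4 kN.

R_B = 172.4 kN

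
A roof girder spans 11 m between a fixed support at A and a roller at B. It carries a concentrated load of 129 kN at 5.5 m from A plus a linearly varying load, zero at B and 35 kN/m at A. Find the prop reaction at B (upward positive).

Choose R_B as the redundant. The primary structure is the cantilever fixed at A.
Deflection at B on the released cantilever, summing each load's contribution:
  point load 129 at a = 5.5: Pa²(3L − a)/(6EI) = 17885/EI
  triangular load, peak 35 at the fixed end: w₀L⁴/(30EI) = 17081/EI
  δ_0 = 34966/EI
Flexibility coefficient — unit upward force at B: δ_{BB} = L³/(3EI) = 443.7/EI.
The prop prevents deflection at B: R_B = δ_0/δ_{BB} = 34966/443.7 = 78.81 kN.

R_B = 78.81 kN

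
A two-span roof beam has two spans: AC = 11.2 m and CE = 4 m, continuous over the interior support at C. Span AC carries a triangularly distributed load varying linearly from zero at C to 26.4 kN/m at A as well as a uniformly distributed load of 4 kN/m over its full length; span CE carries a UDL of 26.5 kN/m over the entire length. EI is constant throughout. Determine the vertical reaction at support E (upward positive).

R_E = 2.374 kN

Take M_C as the redundant. Released structure: two simple spans AC and CE with a hinge at C.
Discontinuity in slope at C on the released structure — sum the simple-span end rotations:
  span AC: triangular load, peak 26.4: 7w₀L³/(360EI) = 721.2/EI
  span AC: UDL 4: wL³/(24EI) = 234.2/EI
  span CE: UDL 26.5: wL³/(24EI) = 70.67/EI
  relative rotation θ_0 = (955.4 + 70.67)/EI = 1026/EI
A unit hogging moment at C produces rotation L₁/(3EI) + L₂/(3EI) = 5.067/EI.
Compatibility: M_C·(L₁+L₂)/(3EI) = θ_0, giving M_C = 202.5 kN·m (hogging).
Span CE, ΣM about E: R_C^{CE}·4 = 212 + 202.5, so R_C^{CE} = 103.6 kN and R_E = 106 − 103.6 = 2.374 kN.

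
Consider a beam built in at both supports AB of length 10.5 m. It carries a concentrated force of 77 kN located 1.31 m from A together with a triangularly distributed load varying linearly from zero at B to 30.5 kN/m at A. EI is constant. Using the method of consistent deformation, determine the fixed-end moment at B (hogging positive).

Release both end moments; the primary structure is a simply-supported span AB with redundants M_A and M_B.
End rotations of the released simple span under the applied load (×1/EI):
  at A: point load 77 at a = 1.31: Pab(L + b)/(6LEI) = 289.7/EI
  at B: point load 77 at a = 1.31: Pab(L + a)/(6LEI) = 173.8/EI
  at A: triangular load, peak 30.5: w₀L³/(45EI) = 784.6/EI
  at B: triangular load, peak 30.5: 7w₀L³/(360EI) = 686.5/EI
  θ_A0 = 1074/EI,  θ_B0 = 860.3/EI
Flexibility coefficients: a unit moment at one end gives L/(3EI) there and L/(6EI) at the far end, so f₁₁ = f₂₂ = 3.5/EI and f₁₂ = f₂₁ = 1.75/EI.
Compatibility — zero rotation at each built-in end:
  3.5 M_A + 1.75 M_B = 1074
  1.75 M_A + 3.5 M_B = 860.3
Solving the pair gives M_A = 245.4 kN·m and M_B = 123.1 kN·m (hogging).

M_B = 123.1 kN·m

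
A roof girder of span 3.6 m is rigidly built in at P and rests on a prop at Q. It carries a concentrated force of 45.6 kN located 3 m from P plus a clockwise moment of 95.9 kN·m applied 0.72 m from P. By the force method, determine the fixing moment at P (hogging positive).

M_P = 57.41 kN·m

Choose R_Q as the redundant. The primary structure is the cantilever fixed at P.
Free-end deflection of the primary structure under the applied loading (downward +):
  point load 45.6 at a = 3: Pa²(3L − a)/(6EI) = 533.5/EI
  clockwise couple 95.9 at a = 0.72: M₀a(2L − a)/(2EI) = 223.7/EI
  δ_0 = 757.2/EI
Flexibility coefficient — unit upward force at Q: δ_{QQ} = L³/(3EI) = 15.55/EI.
Compatibility at Q: δ_0 − R_Q·δ_{QQ} = 0, so R_Q = 757.2/15.55 = 48.69 kN.
Moment equilibrium about P: M_P = Σ(load moments about P) − R_Q·L = 232.7 − 48.69×3.6 = 57.41 kN·m.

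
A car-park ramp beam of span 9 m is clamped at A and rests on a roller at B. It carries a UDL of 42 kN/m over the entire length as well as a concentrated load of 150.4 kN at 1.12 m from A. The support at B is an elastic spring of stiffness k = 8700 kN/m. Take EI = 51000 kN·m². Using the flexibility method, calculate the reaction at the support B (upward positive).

R_B = 141.7 kN

Release the roller at B. Primary structure: cantilever fixed at A.
Free-end deflection of the primary structure under the applied loading (downward +):
  UDL 42: wL⁴/(8EI) = 34445/EI
  point load 150.4 at a = 1.12: Pa²(3L − a)/(6EI) = 813.8/EI
  δ_0 = 35259/EI
Tip deflection under a unit load at B: L³/(3EI) = 243/EI.
With EI = 51000 kN·m²: δ_0 = 0.69135 m and δ_{BB} = 0.004765 m/kN.
Compatibility — the spring shortens by R_B/k under the reaction it provides: δ_0 − R_B·δ_{BB} = R_B/k. With 1/k = 0.000115 m/kN, R_B = δ_0 / (δ_{BB} + 1/k) = 0.69135 / (0.004765 + 0.000115) = 141.7 kN.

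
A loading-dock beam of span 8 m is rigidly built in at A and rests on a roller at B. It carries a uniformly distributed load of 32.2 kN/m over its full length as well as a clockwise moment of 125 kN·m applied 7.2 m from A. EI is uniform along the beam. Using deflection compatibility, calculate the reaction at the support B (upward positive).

Take the reaction at B as the redundant and release it; the primary structure is a cantilever fixed at A.
Primary-structure tip deflection at B by superposition:
  UDL 32.2: wL⁴/(8EI) = 16486/EI
  clockwise couple 125 at a = 7.2: M₀a(2L − a)/(2EI) = 3960/EI
  δ_0 = 20446/EI
Flexibility coefficient — unit upward force at B: δ_{BB} = L³/(3EI) = 170.7/EI.
The prop prevents deflection at B: R_B = δ_0/δ_{BB} = 20446/170.7 = 119.8 kN.

R_B = 119.8 kN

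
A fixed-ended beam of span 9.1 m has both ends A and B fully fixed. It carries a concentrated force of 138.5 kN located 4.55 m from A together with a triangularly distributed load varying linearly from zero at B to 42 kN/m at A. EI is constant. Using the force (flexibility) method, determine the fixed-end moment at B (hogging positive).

Take the two fixed-end moments M_A, M_B as redundants; the released structure is the simple span AB.
On the primary (simply-supported) span, the end slopes from the loading are:
  at A: point load 138.5 at a = 4.55: Pab(L + b)/(6LEI) = 716.8/EI
  at B: point load 138.5 at a = 4.55: Pab(L + a)/(6LEI) = 716.8/EI
  at A: triangular load, peak 42: w₀L³/(45EI) = 703.3/EI
  at B: triangular load, peak 42: 7w₀L³/(360EI) = 615.4/EI
  θ_A0 = 1420/EI,  θ_B0 = 1332/EI
Flexibility coefficients: a unit moment at one end gives L/(3EI) there and L/(6EI) at the far end, so f₁₁ = f₂₂ = 3.033/EI and f₁₂ = f₂₁ = 1.517/EI.
Compatibility — zero rotation at each built-in end:
  3.033 M_A + 1.517 M_B = 1420
  1.517 M_A + 3.033 M_B = 1332
Solving the pair gives M_A = 331.4 kN·m and M_B = 273.5 kN·m (hogging).

M_B = 273.5 kN·m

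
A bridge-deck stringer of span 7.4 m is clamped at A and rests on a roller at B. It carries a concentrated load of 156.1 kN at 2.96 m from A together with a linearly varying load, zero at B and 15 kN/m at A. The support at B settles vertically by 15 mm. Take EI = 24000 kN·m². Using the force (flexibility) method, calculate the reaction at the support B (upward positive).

Remove the prop at B; the released (primary) structure is a cantilever built in at A.
Deflection at B on the released cantilever, summing each load's contribution:
  point load 156.1 at a = 2.96: Pa²(3L − a)/(6EI) = 4386/EI
  triangular load, peak 15 at the fixed end: w₀L⁴/(30EI) = 1499/EI
  δ_0 = 5885/EI
Tip deflection under a unit load at B: L³/(3EI) = 135.1/EI.
With EI = 24000 kN·m²: δ_0 = 0.24521 m and δ_{BB} = 0.005628 m/kN.
Compatibility — the beam at B must follow the support down by 0.015 m: δ_0 − R_B·δ_{BB} = 0.015, so R_B = (0.24521 − 0.015)/0.005628 = 40.9 kN.

R_B = 40.9 kN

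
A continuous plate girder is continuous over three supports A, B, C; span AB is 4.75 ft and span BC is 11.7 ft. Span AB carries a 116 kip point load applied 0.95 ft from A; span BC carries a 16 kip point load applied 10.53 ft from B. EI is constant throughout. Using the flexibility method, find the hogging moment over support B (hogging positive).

Insert a hinge at B; M_B is the redundant, and each span becomes simply supported.
Rotations at B on the released spans (each span's end-slope, ×1/EI):
  span AB: point load 116 at a = 0.95: Pab(L + a)/(6LEI) = 83.75/EI
  span BC: point load 16 at a = 10.53: Pab(L + b)/(6LEI) = 36.14/EI
  relative rotation θ_0 = (83.75 + 36.14)/EI = 119.9/EI
A unit hogging moment at B produces rotation L₁/(3EI) + L₂/(3EI) = 5.483/EI.
Compatibility: M_B·(L₁+L₂)/(3EI) = θ_0, giving M_B = 21.86 kip·ft (hogging).

M_B = 21.86 kip·ft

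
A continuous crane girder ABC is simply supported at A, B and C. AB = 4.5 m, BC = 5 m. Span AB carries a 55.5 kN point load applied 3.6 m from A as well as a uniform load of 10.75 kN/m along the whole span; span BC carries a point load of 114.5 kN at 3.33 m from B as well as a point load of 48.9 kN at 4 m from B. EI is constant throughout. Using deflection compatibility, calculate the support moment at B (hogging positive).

Insert a hinge at B; M_B is the redundant, and each span becomes simply supported.
Rotations at B on the released spans (each span's end-slope, ×1/EI):
  span AB: point load 55.5 at a = 3.6: Pab(L + a)/(6LEI) = 53.95/EI
  span AB: UDL 10.75: wL³/(24EI) = 40.82/EI
  span BC: point load 114.5 at a = 3.33: Pab(L + b)/(6LEI) = 141.6/EI
  span BC: point load 48.9 at a = 4: Pab(L + b)/(6LEI) = 39.12/EI
  relative rotation θ_0 = (94.76 + 180.7)/EI = 275.5/EI
A unit hogging moment at B produces rotation L₁/(3EI) + L₂/(3EI) = 3.167/EI.
Slope continuity at B: θ_0 = M_B·3.167/EI, so M_B = 275.5/3.167 = 86.98 kN·m (hogging).

M_B = 86.98 kN·m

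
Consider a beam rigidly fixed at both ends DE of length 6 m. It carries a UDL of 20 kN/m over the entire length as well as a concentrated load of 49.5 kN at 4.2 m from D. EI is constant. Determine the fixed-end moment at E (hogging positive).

Take the two fixed-end moments M_D, M_E as redundants; the released structure is the simple span DE.
Simple-span end rotations at D and E under the given loads:
  at D: UDL 20: wL³/(24EI) = 180/EI
  at E: UDL 20: wL³/(24EI) = 180/EI
  at D: point load 49.5 at a = 4.2: Pab(L + b)/(6LEI) = 81.08/EI
  at E: point load 49.5 at a = 4.2: Pab(L + a)/(6LEI) = 106/EI
  θ_D0 = 261.1/EI,  θ_E0 = 286/EI
Flexibility coefficients: a unit moment at one end gives L/(3EI) there and L/(6EI) at the far end, so f₁₁ = f₂₂ = 2/EI and f₁₂ = f₂₁ = 1/EI.
Compatibility — zero rotation at each built-in end:
  2 M_D + 1 M_E = 261.1
  1 M_D + 2 M_E = 286
Solving the pair gives M_D = 78.71 kN·m and M_E = 103.7 kN·m (hogging).

M_E = 103.7 kN·m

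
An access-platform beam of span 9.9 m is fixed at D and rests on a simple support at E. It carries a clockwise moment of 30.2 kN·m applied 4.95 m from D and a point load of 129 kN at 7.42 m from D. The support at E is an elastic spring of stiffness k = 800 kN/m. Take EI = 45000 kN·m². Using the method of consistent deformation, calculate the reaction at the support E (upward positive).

Remove the prop at E; the released (primary) structure is a cantilever built in at D.
Downward deflection at the released point E due to the loads:
  clockwise couple 30.2 at a = 4.95: M₀a(2L − a)/(2EI) = 1110/EI
  point load 129 at a = 7.42: Pa²(3L − a)/(6EI) = 26373/EI
  δ_0 = 27483/EI
Tip deflection under a unit load at E: L³/(3EI) = 323.4/EI.
With EI = 45000 kN·m²: δ_0 = 0.61074 m and δ_{EE} = 0.007187 m/kN.
Compatibility — the spring shortens by R_E/k under the reaction it provides: δ_0 − R_E·δ_{EE} = R_E/k. With 1/k = 0.00125 m/kN, R_E = δ_0 / (δ_{EE} + 1/k) = 0.61074 / (0.007187 + 0.00125) = 72.38 kN.

R_E = 72.38 kN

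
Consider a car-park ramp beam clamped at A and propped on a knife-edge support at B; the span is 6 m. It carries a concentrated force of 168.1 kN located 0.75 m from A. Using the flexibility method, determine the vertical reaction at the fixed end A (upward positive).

R_A = 164.3 kN

Release the roller at B. Primary structure: cantilever fixed at A.
Free-end deflection of the primary structure under the applied loading (downward +):
  point load 168.1 at a = 0.75: Pa²(3L − a)/(6EI) = 271.8/EI
Flexibility coefficient — unit upward force at B: δ_{BB} = L³/(3EI) = 72/EI.
Compatibility at B: δ_0 − R_B·δ_{BB} = 0, so R_B = 271.8/72 = 3.776 kN.
Vertical equilibrium: R_A = ΣP − R_B = 168.1 − 3.776 = 164.3 kN.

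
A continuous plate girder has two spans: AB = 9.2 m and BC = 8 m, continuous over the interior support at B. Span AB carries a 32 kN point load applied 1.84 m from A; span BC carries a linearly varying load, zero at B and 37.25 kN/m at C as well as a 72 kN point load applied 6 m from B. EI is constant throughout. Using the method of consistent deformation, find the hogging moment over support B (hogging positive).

Take M_B as the redundant. Released structure: two simple spans AB and BC with a hinge at B.
Rotations at B on the released spans (each span's end-slope, ×1/EI):
  span AB: point load 32 at a = 1.84: Pab(L + a)/(6LEI) = 86.67/EI
  span BC: triangular load, peak 37.25: 7w₀L³/(360EI) = 370.8/EI
  span BC: point load 72 at a = 6: Pab(L + b)/(6LEI) = 180/EI
  relative rotation θ_0 = (86.67 + 550.8)/EI = 637.5/EI
A unit hogging moment at B produces rotation L₁/(3EI) + L₂/(3EI) = 5.733/EI.
Compatibility: M_B·(L₁+L₂)/(3EI) = θ_0, giving M_B = 111.2 kN·m (hogging).

M_B = 111.2 kN·m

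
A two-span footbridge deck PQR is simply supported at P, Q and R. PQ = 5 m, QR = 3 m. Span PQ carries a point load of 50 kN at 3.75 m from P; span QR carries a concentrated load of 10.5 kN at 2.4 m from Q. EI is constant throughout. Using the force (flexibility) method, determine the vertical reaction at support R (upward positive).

R_R = -0.5229 kN

Take M_Q as the redundant. Released structure: two simple spans PQ and QR with a hinge at Q.
Rotations at Q on the released spans (each span's end-slope, ×1/EI):
  span PQ: point load 50 at a = 3.75: Pab(L + a)/(6LEI) = 68.36/EI
  span QR: point load 10.5 at a = 2.4: Pab(L + b)/(6LEI) = 3.024/EI
  relative rotation θ_0 = (68.36 + 3.024)/EI = 71.38/EI
A unit hogging moment at Q produces rotation L₁/(3EI) + L₂/(3EI) = 2.667/EI.
Slope continuity at Q: θ_0 = M_Q·2.667/EI, so M_Q = 71.38/2.667 = 26.77 kN·m (hogging).
Span QR, ΣM about R: R_Q^{QR}·3 = 6.3 + 26.77, so R_Q^{QR} = 11.02 kN and R_R = 10.5 − 11.02 = -0.5229 kN.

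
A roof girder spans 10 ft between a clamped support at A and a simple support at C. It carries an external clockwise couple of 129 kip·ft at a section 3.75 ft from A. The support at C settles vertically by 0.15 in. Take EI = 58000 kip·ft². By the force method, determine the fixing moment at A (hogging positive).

Release the roller at C. Primary structure: cantilever fixed at A.
Deflection at C on the released cantilever, summing each load's contribution:
  clockwise couple 129 at a = 3.75: M₀a(2L − a)/(2EI) = 3930/EI
Tip deflection under a unit load at C: L³/(3EI) = 333.3/EI.
With EI = 58000 kip·ft²: δ_0 = 0.067767 ft and δ_{CC} = 0.005747 ft/kip.
Compatibility — the beam at C must follow the support down by 0.0125 ft: δ_0 − R_C·δ_{CC} = 0.0125, so R_C = (0.067767 − 0.0125)/0.005747 = 9.616 kip.
Moment equilibrium about A: M_A = Σ(load moments about A) − R_C·L = 129 − 9.616×10 = 32.84 kip·ft.

M_A = 32.84 kip·ft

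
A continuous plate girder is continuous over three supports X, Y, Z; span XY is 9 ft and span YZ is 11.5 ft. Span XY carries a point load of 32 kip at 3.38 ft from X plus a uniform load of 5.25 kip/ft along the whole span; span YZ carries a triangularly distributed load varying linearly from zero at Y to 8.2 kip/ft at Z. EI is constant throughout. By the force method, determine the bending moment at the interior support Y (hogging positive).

M_Y = 79.22 kip·ft

Insert a hinge at Y; M_Y is the redundant, and each span becomes simply supported.
Discontinuity in slope at Y on the released structure — sum the simple-span end rotations:
  span XY: point load 32 at a = 3.38: Pab(L + a)/(6LEI) = 139.4/EI
  span XY: UDL 5.25: wL³/(24EI) = 159.5/EI
  span YZ: triangular load, peak 8.2: 7w₀L³/(360EI) = 242.5/EI
  relative rotation θ_0 = (298.8 + 242.5)/EI = 541.3/EI
A unit hogging moment at Y produces rotation L₁/(3EI) + L₂/(3EI) = 6.833/EI.
Slope continuity at Y: θ_0 = M_Y·6.833/EI, so M_Y = 541.3/6.833 = 79.22 kip·ft (hogging).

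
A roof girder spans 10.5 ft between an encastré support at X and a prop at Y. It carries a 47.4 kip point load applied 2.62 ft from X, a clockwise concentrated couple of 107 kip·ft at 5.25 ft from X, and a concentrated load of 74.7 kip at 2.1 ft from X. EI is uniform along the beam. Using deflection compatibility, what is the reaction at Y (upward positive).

Choose R_Y as the redundant. The primary structure is the cantilever fixed at X.
Free-end deflection of the primary structure under the applied loading (downward +):
  point load 47.4 at a = 2.62: Pa²(3L − a)/(6EI) = 1566/EI
  clockwise couple 107 at a = 5.25: M₀a(2L − a)/(2EI) = 4424/EI
  point load 74.7 at a = 2.1: Pa²(3L − a)/(6EI) = 1614/EI
  δ_0 = 7604/EI
Flexibility coefficient — unit upward force at Y: δ_{YY} = L³/(3EI) = 385.9/EI.
The prop prevents deflection at Y: R_Y = δ_0/δ_{YY} = 7604/385.9 = 19.71 kip.

R_Y = 19.71 kip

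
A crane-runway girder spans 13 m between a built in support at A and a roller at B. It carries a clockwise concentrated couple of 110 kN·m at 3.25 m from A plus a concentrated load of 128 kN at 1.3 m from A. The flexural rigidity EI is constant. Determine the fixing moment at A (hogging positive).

Release the roller at B. Primary structure: cantilever fixed at A.
Free-end deflection of the primary structure under the applied loading (downward +):
  clockwise couple 110 at a = 3.25: M₀a(2L − a)/(2EI) = 4067/EI
  point load 128 at a = 1.3: Pa²(3L − a)/(6EI) = 1359/EI
  δ_0 = 5426/EI
Flexibility coefficient — unit upward force at B: δ_{BB} = L³/(3EI) = 732.3/EI.
Compatibility at B: δ_0 − R_B·δ_{BB} = 0, so R_B = 5426/732.3 = 7.409 kN.
Moment equilibrium about A: M_A = Σ(load moments about A) − R_B·L = 276.4 − 7.409×13 = 180.1 kN·m.

M_A = 180.1 kN·m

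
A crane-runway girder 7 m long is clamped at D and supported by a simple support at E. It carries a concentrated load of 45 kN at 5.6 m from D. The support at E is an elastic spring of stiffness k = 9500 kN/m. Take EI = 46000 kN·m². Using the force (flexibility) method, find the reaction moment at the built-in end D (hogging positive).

M_D = 39.25 kN·m

Choose R_E as the redundant. The primary structure is the cantilever fixed at D.
Deflection at E on the released cantilever, summing each load's contribution:
  point load 45 at a = 5.6: Pa²(3L − a)/(6EI) = 3622/EI
Flexibility coefficient — unit upward force at E: δ_{EE} = L³/(3EI) = 114.3/EI.
With EI = 46000 kN·m²: δ_0 = 0.078741 m and δ_{EE} = 0.002486 m/kN.
Compatibility — the spring shortens by R_E/k under the reaction it provides: δ_0 − R_E·δ_{EE} = R_E/k. With 1/k = 0.000105 m/kN, R_E = δ_0 / (δ_{EE} + 1/k) = 0.078741 / (0.002486 + 0.000105) = 30.39 kN.
Moment equilibrium about D: M_D = Σ(load moments about D) − R_E·L = 252 − 30.39×7 = 39.25 kN·m.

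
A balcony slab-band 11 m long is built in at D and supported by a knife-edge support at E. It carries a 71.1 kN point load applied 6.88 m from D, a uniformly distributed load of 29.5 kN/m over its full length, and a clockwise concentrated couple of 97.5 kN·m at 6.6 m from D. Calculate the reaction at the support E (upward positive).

R_E = 165.9 kN

Remove the prop at E; the released (primary) structure is a cantilever built in at D.
Primary-structure tip deflection at E by superposition:
  point load 71.1 at a = 6.88: Pa²(3L − a)/(6EI) = 14651/EI
  UDL 29.5: wL⁴/(8EI) = 53989/EI
  clockwise couple 97.5 at a = 6.6: M₀a(2L − a)/(2EI) = 4955/EI
  δ_0 = 73595/EI
Flexibility coefficient — unit upward force at E: δ_{EE} = L³/(3EI) = 443.7/EI.
Compatibility at E: δ_0 − R_E·δ_{EE} = 0, so R_E = 73595/443.7 = 165.9 kN.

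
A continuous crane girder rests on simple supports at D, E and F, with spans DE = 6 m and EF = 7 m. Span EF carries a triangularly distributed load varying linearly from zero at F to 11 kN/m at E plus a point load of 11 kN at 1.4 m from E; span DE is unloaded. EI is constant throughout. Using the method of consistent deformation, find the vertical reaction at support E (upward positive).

Take M_E as the redundant. Released structure: two simple spans DE and EF with a hinge at E.
Discontinuity in slope at E on the released structure — sum the simple-span end rotations:
  span EF: triangular load, peak 11: w₀L³/(45EI) = 83.84/EI
  span EF: point load 11 at a = 1.4: Pab(L + b)/(6LEI) = 25.87/EI
  relative rotation θ_0 = (0 + 109.7)/EI = 109.7/EI
A unit hogging moment at E produces rotation L₁/(3EI) + L₂/(3EI) = 4.333/EI.
Slope continuity at E: θ_0 = M_E·4.333/EI, so M_E = 109.7/4.333 = 25.32 kN·m (hogging).
Span DE, ΣM about D with M_E applied at E: R_E^{DE}·6 = 0 + 25.32, so R_E^{DE} = 4.22 kN and R_D = 0 − 4.22 = -4.22 kN.
Span EF, ΣM about F: R_E^{EF}·7 = 241.3 + 25.32, so R_E^{EF} = 38.08 kN and R_F = 49.5 − 38.08 = 11.42 kN.
R_E = 4.22 + 38.08 = 42.3 kN.

R_E = 42.3 kN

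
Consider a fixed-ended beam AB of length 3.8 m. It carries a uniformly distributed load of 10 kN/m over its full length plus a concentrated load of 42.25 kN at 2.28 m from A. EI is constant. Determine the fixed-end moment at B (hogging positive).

M_B = 35.15 kN·m

Take the two fixed-end moments M_A, M_B as redundants; the released structure is the simple span AB.
End rotations of the released simple span under the applied load (×1/EI):
  at A: UDL 10: wL³/(24EI) = 22.86/EI
  at B: UDL 10: wL³/(24EI) = 22.86/EI
  at A: point load 42.25 at a = 2.28: Pab(L + b)/(6LEI) = 34.17/EI
  at B: point load 42.25 at a = 2.28: Pab(L + a)/(6LEI) = 39.05/EI
  θ_A0 = 57.03/EI,  θ_B0 = 61.91/EI
Flexibility coefficients: a unit moment at one end gives L/(3EI) there and L/(6EI) at the far end, so f₁₁ = f₂₂ = 1.267/EI and f₁₂ = f₂₁ = 0.6333/EI.
Compatibility — zero rotation at each built-in end:
  1.267 M_A + 0.6333 M_B = 57.03
  0.6333 M_A + 1.267 M_B = 61.91
Solving the pair gives M_A = 27.45 kN·m and M_B = 35.15 kN·m (hogging).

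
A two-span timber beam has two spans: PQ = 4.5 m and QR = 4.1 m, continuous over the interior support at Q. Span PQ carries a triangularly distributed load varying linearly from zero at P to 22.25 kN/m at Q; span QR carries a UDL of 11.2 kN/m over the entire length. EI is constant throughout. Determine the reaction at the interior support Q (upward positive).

Insert a hinge at Q; M_Q is the redundant, and each span becomes simply supported.
Discontinuity in slope at Q on the released structure — sum the simple-span end rotations:
  span PQ: triangular load, peak 22.25: w₀L³/(45EI) = 45.06/EI
  span QR: UDL 11.2: wL³/(24EI) = 32.16/EI
  relative rotation θ_0 = (45.06 + 32.16)/EI = 77.22/EI
A unit hogging moment at Q produces rotation L₁/(3EI) + L₂/(3EI) = 2.867/EI.
Compatibility: M_Q·(L₁+L₂)/(3EI) = θ_0, giving M_Q = 26.94 kN·m (hogging).
Span PQ, ΣM about P with M_Q applied at Q: R_Q^{PQ}·4.5 = 150.2 + 26.94, so R_Q^{PQ} = 39.36 kN and R_P = 50.06 − 39.36 = 10.7 kN.
Span QR, ΣM about R: R_Q^{QR}·4.1 = 94.14 + 26.94, so R_Q^{QR} = 29.53 kN and R_R = 45.92 − 29.53 = 16.39 kN.
R_Q = 39.36 + 29.53 = 68.89 kN.

R_Q = 68.89 kN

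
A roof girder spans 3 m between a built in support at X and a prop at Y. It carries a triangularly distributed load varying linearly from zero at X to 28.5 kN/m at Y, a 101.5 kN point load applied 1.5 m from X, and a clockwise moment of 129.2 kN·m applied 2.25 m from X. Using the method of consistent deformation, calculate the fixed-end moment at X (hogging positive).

Remove the prop at Y; the released (primary) structure is a cantilever built in at X.
Downward deflection at the released point Y due to the loads:
  triangular load, peak 28.5 at the free end: 11w₀L⁴/(120EI) = 211.6/EI
  point load 101.5 at a = 1.5: Pa²(3L − a)/(6EI) = 285.5/EI
  clockwise couple 129.2 at a = 2.25: M₀a(2L − a)/(2EI) = 545.1/EI
  δ_0 = 1042/EI
Flexibility coefficient — unit upward force at Y: δ_{YY} = L³/(3EI) = 9/EI.
Compatibility at Y: δ_0 − R_Y·δ_{YY} = 0, so R_Y = 1042/9 = 115.8 kN.
Moment equilibrium about X: M_X = Σ(load moments about X) − R_Y·L = 366.9 − 115.8×3 = 19.57 kN·m.

M_X = 19.57 kN·m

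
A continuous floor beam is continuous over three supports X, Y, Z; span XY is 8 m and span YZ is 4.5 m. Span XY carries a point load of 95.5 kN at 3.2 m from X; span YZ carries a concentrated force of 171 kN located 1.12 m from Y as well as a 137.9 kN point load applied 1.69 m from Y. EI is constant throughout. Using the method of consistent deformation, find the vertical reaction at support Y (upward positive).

R_Y = 311.8 kN

Release continuity at Y by inserting a hinge; the redundant is the internal moment M_Y. The primary structure is two simply-supported spans XY and YZ.
End slopes at the hinge Y, treating each span as simply supported:
  span XY: point load 95.5 at a = 3.2: Pab(L + a)/(6LEI) = 342.3/EI
  span YZ: point load 171 at a = 1.12: Pab(L + b)/(6LEI) = 188.9/EI
  span YZ: point load 137.9 at a = 1.69: Pab(L + b)/(6LEI) = 177.3/EI
  relative rotation θ_0 = (342.3 + 366.2)/EI = 708.5/EI
A unit hogging moment at Y produces rotation L₁/(3EI) + L₂/(3EI) = 4.167/EI.
Compatibility: M_Y·(L₁+L₂)/(3EI) = θ_0, giving M_Y = 170 kN·m (hogging).
Span XY, ΣM about X with M_Y applied at Y: R_Y^{XY}·8 = 305.6 + 170, so R_Y^{XY} = 59.45 kN and R_X = 95.5 − 59.45 = 36.05 kN.
Span YZ, ΣM about Z: R_Y^{YZ}·4.5 = 965.5 + 170, so R_Y^{YZ} = 252.3 kN and R_Z = 308.9 − 252.3 = 56.56 kN.
R_Y = 59.45 + 252.3 = 311.8 kN.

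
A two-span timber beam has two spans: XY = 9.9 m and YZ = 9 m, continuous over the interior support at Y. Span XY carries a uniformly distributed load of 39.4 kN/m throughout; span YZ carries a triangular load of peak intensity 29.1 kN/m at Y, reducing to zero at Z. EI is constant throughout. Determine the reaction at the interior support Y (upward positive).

Take M_Y as the redundant. Released structure: two simple spans XY and YZ with a hinge at Y.
Discontinuity in slope at Y on the released structure — sum the simple-span end rotations:
  span XY: UDL 39.4: wL³/(24EI) = 1593/EI
  span YZ: triangular load, peak 29.1: w₀L³/(45EI) = 471.4/EI
  relative rotation θ_0 = (1593 + 471.4)/EI = 2064/EI
A unit hogging moment at Y produces rotation L₁/(3EI) + L₂/(3EI) = 6.3/EI.
Slope continuity at Y: θ_0 = M_Y·6.3/EI, so M_Y = 2064/6.3 = 327.7 kN·m (hogging).
Span XY, ΣM about X with M_Y applied at Y: R_Y^{XY}·9.9 = 1931 + 327.7, so R_Y^{XY} = 228.1 kN and R_X = 390.1 − 228.1 = 161.9 kN.
Span YZ, ΣM about Z: R_Y^{YZ}·9 = 785.7 + 327.7, so R_Y^{YZ} = 123.7 kN and R_Z = 130.9 − 123.7 = 7.242 kN.
R_Y = 228.1 + 123.7 = 351.8 kN.

R_Y = 351.8 kN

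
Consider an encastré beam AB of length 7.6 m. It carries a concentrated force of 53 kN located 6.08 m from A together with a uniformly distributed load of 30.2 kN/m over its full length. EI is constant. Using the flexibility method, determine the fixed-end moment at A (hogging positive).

Release both end moments; the primary structure is a simply-supported span AB with redundants M_A and M_B.
On the primary (simply-supported) span, the end slopes from the loading are:
  at A: point load 53 at a = 6.08: Pab(L + b)/(6LEI) = 97.96/EI
  at B: point load 53 at a = 6.08: Pab(L + a)/(6LEI) = 146.9/EI
  at A: UDL 30.2: wL³/(24EI) = 552.4/EI
  at B: UDL 30.2: wL³/(24EI) = 552.4/EI
  θ_A0 = 650.3/EI,  θ_B0 = 699.3/EI
Flexibility coefficients: a unit moment at one end gives L/(3EI) there and L/(6EI) at the far end, so f₁₁ = f₂₂ = 2.533/EI and f₁₂ = f₂₁ = 1.267/EI.
Compatibility — zero rotation at each built-in end:
  2.533 M_A + 1.267 M_B = 650.3
  1.267 M_A + 2.533 M_B = 699.3
Solving the pair gives M_A = 158.3 kN·m and M_B = 196.9 kN·m (hogging).

M_A = 158.3 kN·m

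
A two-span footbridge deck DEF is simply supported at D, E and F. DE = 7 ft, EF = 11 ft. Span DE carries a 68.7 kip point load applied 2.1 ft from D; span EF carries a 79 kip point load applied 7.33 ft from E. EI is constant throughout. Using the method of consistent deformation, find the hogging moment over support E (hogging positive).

Release continuity at E by inserting a hinge; the redundant is the internal moment M_E. The primary structure is two simply-supported spans DE and EF.
End slopes at the hinge E, treating each span as simply supported:
  span DE: point load 68.7 at a = 2.1: Pab(L + a)/(6LEI) = 153.2/EI
  span EF: point load 79 at a = 7.33: Pab(L + b)/(6LEI) = 472.4/EI
  relative rotation θ_0 = (153.2 + 472.4)/EI = 625.5/EI
A unit hogging moment at E produces rotation L₁/(3EI) + L₂/(3EI) = 6/EI.
Compatibility: M_E·(L₁+L₂)/(3EI) = θ_0, giving M_E = 104.3 kip·ft (hogging).

M_E = 104.3 kip·ft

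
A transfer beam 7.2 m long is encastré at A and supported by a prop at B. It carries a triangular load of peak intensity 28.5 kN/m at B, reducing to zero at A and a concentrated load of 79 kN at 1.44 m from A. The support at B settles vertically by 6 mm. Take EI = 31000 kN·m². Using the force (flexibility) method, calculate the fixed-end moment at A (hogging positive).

M_A = 178.9 kN·m

Choose R_B as the redundant. The primary structure is the cantilever fixed at A.
Free-end deflection of the primary structure under the applied loading (downward +):
  triangular load, peak 28.5 at the free end: 11w₀L⁴/(120EI) = 7021/EI
  point load 79 at a = 1.44: Pa²(3L − a)/(6EI) = 550.4/EI
  δ_0 = 7571/EI
Tip deflection under a unit load at B: L³/(3EI) = 124.4/EI.
With EI = 31000 kN·m²: δ_0 = 0.24423 m and δ_{BB} = 0.004013 m/kN.
Compatibility — the beam at B must follow the support down by 0.006 m: δ_0 − R_B·δ_{BB} = 0.006, so R_B = (0.24423 − 0.006)/0.004013 = 59.36 kN.
Moment equilibrium about A: M_A = Σ(load moments about A) − R_B·L = 606.2 − 59.36×7.2 = 178.9 kN·m.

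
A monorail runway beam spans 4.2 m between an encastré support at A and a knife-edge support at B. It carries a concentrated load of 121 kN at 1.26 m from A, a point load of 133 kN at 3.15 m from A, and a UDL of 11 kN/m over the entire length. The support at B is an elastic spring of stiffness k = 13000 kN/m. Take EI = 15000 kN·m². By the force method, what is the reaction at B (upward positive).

Choose R_B as the redundant. The primary structure is the cantilever fixed at A.
Deflection at B on the released cantilever, summing each load's contribution:
  point load 121 at a = 1.26: Pa²(3L − a)/(6EI) = 363.1/EI
  point load 133 at a = 3.15: Pa²(3L − a)/(6EI) = 2079/EI
  UDL 11: wL⁴/(8EI) = 427.9/EI
  δ_0 = 2869/EI
Tip deflection under a unit load at B: L³/(3EI) = 24.7/EI.
With EI = 15000 kN·m²: δ_0 = 0.1913 m and δ_{BB} = 0.001646 m/kN.
Compatibility — the spring shortens by R_B/k under the reaction it provides: δ_0 − R_B·δ_{BB} = R_B/k. With 1/k = 0.000077 m/kN, R_B = δ_0 / (δ_{BB} + 1/k) = 0.1913 / (0.001646 + 0.000077) = 111 kN.

R_B = 111 kN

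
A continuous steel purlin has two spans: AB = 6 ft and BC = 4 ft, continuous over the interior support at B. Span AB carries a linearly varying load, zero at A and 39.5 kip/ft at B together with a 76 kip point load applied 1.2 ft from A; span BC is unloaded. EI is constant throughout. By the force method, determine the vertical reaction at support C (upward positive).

R_C = -20.79 kip

Release continuity at B by inserting a hinge; the redundant is the internal moment M_B. The primary structure is two simply-supported spans AB and BC.
End slopes at the hinge B, treating each span as simply supported:
  span AB: triangular load, peak 39.5: w₀L³/(45EI) = 189.6/EI
  span AB: point load 76 at a = 1.2: Pab(L + a)/(6LEI) = 87.55/EI
  relative rotation θ_0 = (277.2 + 0)/EI = 277.2/EI
A unit hogging moment at B produces rotation L₁/(3EI) + L₂/(3EI) = 3.333/EI.
Compatibility: M_B·(L₁+L₂)/(3EI) = θ_0, giving M_B = 83.15 kip·ft (hogging).
Span BC, ΣM about C: R_B^{BC}·4 = 0 + 83.15, so R_B^{BC} = 20.79 kip and R_C = 0 − 20.79 = -20.79 kip.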